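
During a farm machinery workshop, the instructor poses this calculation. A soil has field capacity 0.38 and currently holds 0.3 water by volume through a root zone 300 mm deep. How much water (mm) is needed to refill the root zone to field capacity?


SMD = (FC - theta) * D
    = (0.38 - 0.3) * 300
    = 0.080 * 300
    = 24 mm


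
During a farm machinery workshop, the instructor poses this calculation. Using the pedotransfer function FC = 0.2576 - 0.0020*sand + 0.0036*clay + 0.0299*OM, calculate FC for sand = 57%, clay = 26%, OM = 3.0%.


FC = 0.2576 - 0.0020*57 + 0.0036*26 + 0.0299*3.0
   = 0.2576 - 0.1140 + 0.0936 + 0.0897
   = 0.3269


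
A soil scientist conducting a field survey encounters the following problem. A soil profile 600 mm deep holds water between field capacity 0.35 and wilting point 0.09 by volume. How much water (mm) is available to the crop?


AW = (FC - WP) * D
   = (0.35 - 0.09) * 600
   = 0.26 * 600
   = 156 mm


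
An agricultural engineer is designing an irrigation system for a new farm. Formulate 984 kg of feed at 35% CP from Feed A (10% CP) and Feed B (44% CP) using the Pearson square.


parts_A = CP_b - target = 44 - 35 = 9
parts_B = target - CP_a = 35 - 10 = 25
total_parts = 9 + 25 = 34
Feed A = 984 * 9 / 34 = 260.47 kg
Feed B = 984 * 25 / 34 = 723.53 kg

260.47 kg


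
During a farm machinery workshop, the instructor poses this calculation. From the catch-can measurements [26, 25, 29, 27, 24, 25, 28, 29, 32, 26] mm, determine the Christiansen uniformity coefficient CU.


xbar = 271 / 10 = 27.100
sum|xi - xbar| = 19.200
CU = 100 * (1 - 19.200 / (10 * 27.100))
   = 100 * (1 - 0.0708)
   = 92.92%


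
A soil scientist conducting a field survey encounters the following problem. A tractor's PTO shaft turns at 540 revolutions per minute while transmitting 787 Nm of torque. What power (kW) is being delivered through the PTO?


P = 2*pi*n*T / 60000
  = 2*pi * 540 * 787 / 60000
  = 2670228.09 / 60000
  = 44.50 kW


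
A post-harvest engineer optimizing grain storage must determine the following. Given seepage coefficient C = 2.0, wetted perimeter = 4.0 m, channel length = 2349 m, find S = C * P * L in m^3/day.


S = C * P * L
  = 2.0 * 4.0 * 2349
  = 18792 m^3/day


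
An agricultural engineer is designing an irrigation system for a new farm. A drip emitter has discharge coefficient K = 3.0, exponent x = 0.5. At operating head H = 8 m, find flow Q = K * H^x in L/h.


Q = K * H^x
  = 3.0 * 8^0.5
  = 3.0 * 2.8284
  = 8.49 L/h


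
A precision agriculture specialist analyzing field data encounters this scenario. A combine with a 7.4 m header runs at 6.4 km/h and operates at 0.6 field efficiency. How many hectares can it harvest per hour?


C = w * v * eta_f / 10
  = 7.4 * 6.4 * 0.6 / 10
  = 28.42 / 10
  = 2.84 ha/h


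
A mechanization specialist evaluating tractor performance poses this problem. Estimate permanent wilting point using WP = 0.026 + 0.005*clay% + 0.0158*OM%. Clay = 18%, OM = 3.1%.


WP = 0.026 + 0.005*18 + 0.0158*3.1
   = 0.026 + 0.0900 + 0.0490
   = 0.1650


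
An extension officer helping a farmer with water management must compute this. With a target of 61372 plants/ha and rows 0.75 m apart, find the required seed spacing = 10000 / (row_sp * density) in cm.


spacing = 10000 / (row_sp * density)
        = 10000 / (0.75 * 61372)
        = 10000 / 46029
        = 0.21725 m = 21.73 cm


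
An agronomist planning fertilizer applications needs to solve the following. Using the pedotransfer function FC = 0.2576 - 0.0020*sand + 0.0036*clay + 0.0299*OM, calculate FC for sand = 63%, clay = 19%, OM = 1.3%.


FC = 0.2576 - 0.0020*63 + 0.0036*19 + 0.0299*1.3
   = 0.2576 - 0.1260 + 0.0684 + 0.0389
   = 0.2389


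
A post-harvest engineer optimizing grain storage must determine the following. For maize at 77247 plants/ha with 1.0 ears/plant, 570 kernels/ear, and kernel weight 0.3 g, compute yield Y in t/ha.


Y = density * ears * kernels * kw
  = 77247 * 1.0 * 570 * 0.3 g/ha
  = 13209237 g/ha
  = 13209.24 kg/ha = 13.21 t/ha


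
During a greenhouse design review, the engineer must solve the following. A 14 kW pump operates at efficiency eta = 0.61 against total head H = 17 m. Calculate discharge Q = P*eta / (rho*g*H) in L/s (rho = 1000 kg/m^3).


Q = (P * 1000 * eta) / (rho * g * H)
  = (14 * 1000 * 0.61) / (1000 * 9.81 * 17)
  = 8540 / 166770
  = 0.05121 m^3/s = 51.21 L/s


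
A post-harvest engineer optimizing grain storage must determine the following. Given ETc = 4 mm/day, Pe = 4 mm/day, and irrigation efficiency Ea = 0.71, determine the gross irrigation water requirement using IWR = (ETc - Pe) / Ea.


IWR = (ETc - Pe) / Ea
    = (4 - 4) / 0.71
    = 0 / 0.71
    = 0 mm/day


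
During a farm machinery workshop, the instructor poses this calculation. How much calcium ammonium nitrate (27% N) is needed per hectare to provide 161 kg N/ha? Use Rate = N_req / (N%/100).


Rate = N_required / (N_content / 100)
     = 161 / (27 / 100)
     = 161 / 0.27
     = 596.30 kg/ha


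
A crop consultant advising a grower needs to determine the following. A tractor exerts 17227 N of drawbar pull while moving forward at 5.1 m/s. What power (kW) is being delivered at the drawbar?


P = F * v / 1000
  = 17227 * 5.1 / 1000
  = 87857.70 / 1000
  = 87.86 kW


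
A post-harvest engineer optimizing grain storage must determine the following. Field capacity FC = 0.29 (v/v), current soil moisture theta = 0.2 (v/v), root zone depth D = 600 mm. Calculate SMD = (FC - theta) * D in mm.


SMD = (FC - theta) * D
    = (0.29 - 0.2) * 600
    = 0.090 * 600
    = 54 mm


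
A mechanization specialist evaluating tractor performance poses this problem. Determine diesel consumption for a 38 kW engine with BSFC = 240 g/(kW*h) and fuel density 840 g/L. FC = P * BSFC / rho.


FC = P * BSFC / rho_fuel
   = 38 * 240 / 840
   = 9120 / 840
   = 10.86 L/h


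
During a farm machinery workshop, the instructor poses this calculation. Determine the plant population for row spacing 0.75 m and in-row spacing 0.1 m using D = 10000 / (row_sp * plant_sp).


D = 10000 / (row_sp * plant_sp)
  = 10000 / (0.75 * 0.1)
  = 10000 / 0.0750
  = 133333.33 plants/ha


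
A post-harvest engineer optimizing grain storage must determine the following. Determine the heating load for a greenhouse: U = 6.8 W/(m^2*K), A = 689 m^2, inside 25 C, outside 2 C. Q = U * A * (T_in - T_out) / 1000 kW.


dT = 25 - (2) = 23 K
Q = U * A * dT
  = 6.8 * 689 * 23
  = 107759.60 W = 107.76 kW


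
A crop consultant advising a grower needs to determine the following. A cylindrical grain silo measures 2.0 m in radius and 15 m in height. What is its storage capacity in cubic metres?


V = pi * r^2 * h
  = pi * 2.0^2 * 15
  = pi * 4 * 15
  = 188.50 m^3


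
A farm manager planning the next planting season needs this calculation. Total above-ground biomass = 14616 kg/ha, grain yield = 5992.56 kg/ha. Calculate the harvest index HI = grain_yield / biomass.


HI = grain_yield / biomass
   = 5992.56 / 14616
   = 0.41


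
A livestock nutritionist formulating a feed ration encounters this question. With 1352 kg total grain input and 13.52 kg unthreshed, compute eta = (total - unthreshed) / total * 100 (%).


eta = (total - unthreshed) / total * 100
    = (1352 - 13.52) / 1352 * 100
    = 1338.48 / 1352 * 100
    = 99%


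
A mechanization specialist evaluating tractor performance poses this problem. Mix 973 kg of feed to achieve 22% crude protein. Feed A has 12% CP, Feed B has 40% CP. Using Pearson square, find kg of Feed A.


parts_A = CP_b - target = 40 - 22 = 18
parts_B = target - CP_a = 22 - 12 = 10
total_parts = 18 + 10 = 28
Feed A = 973 * 18 / 28 = 625.50 kg
Feed B = 973 * 10 / 28 = 347.50 kg

625.50 kg


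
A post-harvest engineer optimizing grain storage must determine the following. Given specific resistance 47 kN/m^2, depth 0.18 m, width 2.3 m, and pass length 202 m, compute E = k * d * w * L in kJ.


E = k * d * w * L
  = 47 * 0.18 * 2.3 * 202
  = 3930.52 kJ


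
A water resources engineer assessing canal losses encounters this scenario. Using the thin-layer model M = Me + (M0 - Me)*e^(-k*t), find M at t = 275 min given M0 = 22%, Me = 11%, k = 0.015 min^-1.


M = Me + (M0 - Me) * e^(-k*t)
  = 11 + (22 - 11) * e^(-0.015*275)
  = 11 + 11 * e^(-4.125)
  = 11 + 11 * 0.01616
  = 11 + 0.1778
  = 11.18%


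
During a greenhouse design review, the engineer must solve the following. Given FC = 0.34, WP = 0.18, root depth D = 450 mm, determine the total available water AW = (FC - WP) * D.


AW = (FC - WP) * D
   = (0.34 - 0.18) * 450
   = 0.16 * 450
   = 72 mm


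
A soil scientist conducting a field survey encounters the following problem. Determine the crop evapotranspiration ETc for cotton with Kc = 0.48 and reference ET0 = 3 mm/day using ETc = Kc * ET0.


ETc = Kc * ET0
    = 0.48 * 3
    = 1.44 mm/day


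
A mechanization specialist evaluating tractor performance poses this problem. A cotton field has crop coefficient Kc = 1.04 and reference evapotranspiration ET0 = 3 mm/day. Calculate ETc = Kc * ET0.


ETc = Kc * ET0
    = 1.04 * 3
    = 3.12 mm/day


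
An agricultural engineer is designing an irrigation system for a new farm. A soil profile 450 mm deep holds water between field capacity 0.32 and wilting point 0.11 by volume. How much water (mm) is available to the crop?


AW = (FC - WP) * D
   = (0.32 - 0.11) * 450
   = 0.21 * 450
   = 94.50 mm


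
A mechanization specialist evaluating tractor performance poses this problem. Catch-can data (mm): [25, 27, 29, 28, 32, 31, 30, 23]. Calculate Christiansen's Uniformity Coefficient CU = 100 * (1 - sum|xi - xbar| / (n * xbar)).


xbar = 225 / 8 = 28.125
sum|xi - xbar| = 19
CU = 100 * (1 - 19 / (8 * 28.125))
   = 100 * (1 - 0.0844)
   = 91.56%


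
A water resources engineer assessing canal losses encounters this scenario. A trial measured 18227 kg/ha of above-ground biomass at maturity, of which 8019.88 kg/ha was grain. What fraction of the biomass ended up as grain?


HI = grain_yield / biomass
   = 8019.88 / 18227
   = 0.44


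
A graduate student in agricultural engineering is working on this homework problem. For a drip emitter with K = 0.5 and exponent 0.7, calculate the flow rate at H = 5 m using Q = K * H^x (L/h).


Q = K * H^x
  = 0.5 * 5^0.7
  = 0.5 * 3.0852
  = 1.54 L/h


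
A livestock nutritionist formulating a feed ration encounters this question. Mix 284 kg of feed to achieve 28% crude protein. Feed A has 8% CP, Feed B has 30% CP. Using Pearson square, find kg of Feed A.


parts_A = CP_b - target = 30 - 28 = 2
parts_B = target - CP_a = 28 - 8 = 20
total_parts = 2 + 20 = 22
Feed A = 284 * 2 / 22 = 25.82 kg
Feed B = 284 * 20 / 22 = 258.18 kg

25.82 kg


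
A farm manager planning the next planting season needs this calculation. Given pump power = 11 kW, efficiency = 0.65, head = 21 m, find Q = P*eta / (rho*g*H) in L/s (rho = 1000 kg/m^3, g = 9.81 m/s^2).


Q = (P * 1000 * eta) / (rho * g * H)
  = (11 * 1000 * 0.65) / (1000 * 9.81 * 21)
  = 7150 / 206010
  = 0.03471 m^3/s = 34.71 L/s


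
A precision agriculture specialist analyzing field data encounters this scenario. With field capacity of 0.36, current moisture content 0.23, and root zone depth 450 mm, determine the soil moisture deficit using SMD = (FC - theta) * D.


SMD = (FC - theta) * D
    = (0.36 - 0.23) * 450
    = 0.130 * 450
    = 58.50 mm


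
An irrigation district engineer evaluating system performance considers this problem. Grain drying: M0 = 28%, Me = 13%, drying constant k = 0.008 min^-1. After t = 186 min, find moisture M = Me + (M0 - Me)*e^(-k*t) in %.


M = Me + (M0 - Me) * e^(-k*t)
  = 13 + (28 - 13) * e^(-0.008*186)
  = 13 + 15 * e^(-1.488)
  = 13 + 15 * 0.22582
  = 13 + 3.3874
  = 16.39%


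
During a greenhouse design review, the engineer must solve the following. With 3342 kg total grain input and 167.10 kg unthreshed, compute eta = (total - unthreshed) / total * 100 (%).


eta = (total - unthreshed) / total * 100
    = (3342 - 167.10) / 3342 * 100
    = 3174.90 / 3342 * 100
    = 95%


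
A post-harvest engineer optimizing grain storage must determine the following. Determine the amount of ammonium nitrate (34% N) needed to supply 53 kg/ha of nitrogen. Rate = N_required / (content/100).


Rate = N_required / (N_content / 100)
     = 53 / (34 / 100)
     = 53 / 0.34
     = 155.88 kg/ha


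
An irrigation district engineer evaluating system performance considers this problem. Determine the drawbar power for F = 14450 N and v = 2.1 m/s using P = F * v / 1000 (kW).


P = F * v / 1000
  = 14450 * 2.1 / 1000
  = 30345 / 1000
  = 30.35 kW


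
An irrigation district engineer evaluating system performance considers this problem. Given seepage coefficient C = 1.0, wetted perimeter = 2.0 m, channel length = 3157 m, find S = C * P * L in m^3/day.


S = C * P * L
  = 1.0 * 2.0 * 3157
  = 6314 m^3/day


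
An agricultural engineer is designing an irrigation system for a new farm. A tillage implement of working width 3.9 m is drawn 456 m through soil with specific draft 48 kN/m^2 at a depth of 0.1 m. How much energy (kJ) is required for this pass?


E = k * d * w * L
  = 48 * 0.1 * 3.9 * 456
  = 8536.32 kJ


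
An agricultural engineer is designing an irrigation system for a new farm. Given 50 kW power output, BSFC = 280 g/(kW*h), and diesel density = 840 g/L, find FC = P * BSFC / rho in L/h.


FC = P * BSFC / rho_fuel
   = 50 * 280 / 840
   = 14000 / 840
   = 16.67 L/h


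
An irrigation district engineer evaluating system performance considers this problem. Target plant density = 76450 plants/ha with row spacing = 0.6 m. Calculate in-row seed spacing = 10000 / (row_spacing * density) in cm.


spacing = 10000 / (row_sp * density)
        = 10000 / (0.6 * 76450)
        = 10000 / 45870
        = 0.21801 m = 21.80 cm


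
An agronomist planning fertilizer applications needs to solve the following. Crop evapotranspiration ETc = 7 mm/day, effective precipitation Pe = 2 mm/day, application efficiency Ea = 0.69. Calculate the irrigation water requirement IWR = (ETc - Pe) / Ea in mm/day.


IWR = (ETc - Pe) / Ea
    = (7 - 2) / 0.69
    = 5 / 0.69
    = 7.25 mm/day


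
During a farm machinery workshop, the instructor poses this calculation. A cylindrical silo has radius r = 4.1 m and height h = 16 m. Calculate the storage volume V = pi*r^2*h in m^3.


V = pi * r^2 * h
  = pi * 4.1^2 * 16
  = pi * 16.81 * 16
  = 844.96 m^3


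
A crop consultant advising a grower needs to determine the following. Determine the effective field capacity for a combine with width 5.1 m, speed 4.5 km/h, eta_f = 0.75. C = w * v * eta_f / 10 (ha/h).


C = w * v * eta_f / 10
  = 5.1 * 4.5 * 0.75 / 10
  = 17.21 / 10
  = 1.72 ha/h


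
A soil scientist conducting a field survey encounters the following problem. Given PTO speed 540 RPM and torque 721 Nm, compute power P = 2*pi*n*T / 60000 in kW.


P = 2*pi*n*T / 60000
  = 2*pi * 540 * 721 / 60000
  = 2446295.37 / 60000
  = 40.77 kW


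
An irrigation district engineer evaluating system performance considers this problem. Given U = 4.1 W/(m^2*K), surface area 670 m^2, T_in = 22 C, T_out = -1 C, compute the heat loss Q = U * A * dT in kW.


dT = 22 - (-1) = 23 K
Q = U * A * dT
  = 4.1 * 670 * 23
  = 63181 W = 63.18 kW


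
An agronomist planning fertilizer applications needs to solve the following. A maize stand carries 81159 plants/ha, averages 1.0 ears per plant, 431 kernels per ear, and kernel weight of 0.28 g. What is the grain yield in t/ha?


Y = density * ears * kernels * kw
  = 81159 * 1.0 * 431 * 0.28 g/ha
  = 9794268.12 g/ha
  = 9794.27 kg/ha = 9.79 t/ha


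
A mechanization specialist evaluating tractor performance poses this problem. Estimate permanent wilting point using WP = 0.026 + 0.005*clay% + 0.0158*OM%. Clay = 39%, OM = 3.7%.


WP = 0.026 + 0.005*39 + 0.0158*3.7
   = 0.026 + 0.1950 + 0.0585
   = 0.2795


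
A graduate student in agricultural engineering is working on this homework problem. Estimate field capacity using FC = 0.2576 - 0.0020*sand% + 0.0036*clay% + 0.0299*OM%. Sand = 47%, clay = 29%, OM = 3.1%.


FC = 0.2576 - 0.0020*47 + 0.0036*29 + 0.0299*3.1
   = 0.2576 - 0.0940 + 0.1044 + 0.0927
   = 0.3607


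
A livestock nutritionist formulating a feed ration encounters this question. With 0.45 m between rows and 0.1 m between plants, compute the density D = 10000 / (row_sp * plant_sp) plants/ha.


D = 10000 / (row_sp * plant_sp)
  = 10000 / (0.45 * 0.1)
  = 10000 / 0.0450
  = 222222.22 plants/ha


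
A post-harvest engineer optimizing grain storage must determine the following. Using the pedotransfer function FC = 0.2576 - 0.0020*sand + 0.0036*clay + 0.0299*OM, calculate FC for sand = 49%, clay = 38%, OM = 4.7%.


FC = 0.2576 - 0.0020*49 + 0.0036*38 + 0.0299*4.7
   = 0.2576 - 0.0980 + 0.1368 + 0.1405
   = 0.4369


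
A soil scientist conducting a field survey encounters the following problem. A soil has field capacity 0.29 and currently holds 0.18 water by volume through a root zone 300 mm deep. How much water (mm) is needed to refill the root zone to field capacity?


SMD = (FC - theta) * D
    = (0.29 - 0.18) * 300
    = 0.110 * 300
    = 33 mm


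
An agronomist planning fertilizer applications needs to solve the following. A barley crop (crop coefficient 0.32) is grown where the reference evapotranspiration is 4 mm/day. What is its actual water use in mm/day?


ETc = Kc * ET0
    = 0.32 * 4
    = 1.28 mm/day


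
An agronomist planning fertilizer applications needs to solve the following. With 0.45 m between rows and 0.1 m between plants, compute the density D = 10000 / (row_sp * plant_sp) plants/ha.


D = 10000 / (row_sp * plant_sp)
  = 10000 / (0.45 * 0.1)
  = 10000 / 0.0450
  = 222222.22 plants/ha


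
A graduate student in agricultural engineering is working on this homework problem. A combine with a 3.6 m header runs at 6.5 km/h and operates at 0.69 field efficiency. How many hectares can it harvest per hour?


C = w * v * eta_f / 10
  = 3.6 * 6.5 * 0.69 / 10
  = 16.15 / 10
  = 1.61 ha/h


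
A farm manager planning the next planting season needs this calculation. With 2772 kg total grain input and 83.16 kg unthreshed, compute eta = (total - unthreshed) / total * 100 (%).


eta = (total - unthreshed) / total * 100
    = (2772 - 83.16) / 2772 * 100
    = 2688.84 / 2772 * 100
    = 97%


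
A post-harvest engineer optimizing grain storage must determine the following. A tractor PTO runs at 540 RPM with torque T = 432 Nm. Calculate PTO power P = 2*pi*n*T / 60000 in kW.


P = 2*pi*n*T / 60000
  = 2*pi * 540 * 432 / 60000
  = 1465741.47 / 60000
  = 24.43 kW


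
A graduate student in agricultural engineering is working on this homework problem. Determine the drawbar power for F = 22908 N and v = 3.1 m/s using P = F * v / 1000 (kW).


P = F * v / 1000
  = 22908 * 3.1 / 1000
  = 71014.80 / 1000
  = 71.01 kW


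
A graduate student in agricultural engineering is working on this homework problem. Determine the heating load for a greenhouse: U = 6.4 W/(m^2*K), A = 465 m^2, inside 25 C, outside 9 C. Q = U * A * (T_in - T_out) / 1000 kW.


dT = 25 - (9) = 16 K
Q = U * A * dT
  = 6.4 * 465 * 16
  = 47616 W = 47.62 kW


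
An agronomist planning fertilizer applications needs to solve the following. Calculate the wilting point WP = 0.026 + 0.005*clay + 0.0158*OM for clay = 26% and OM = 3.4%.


WP = 0.026 + 0.005*26 + 0.0158*3.4
   = 0.026 + 0.1300 + 0.0537
   = 0.2097


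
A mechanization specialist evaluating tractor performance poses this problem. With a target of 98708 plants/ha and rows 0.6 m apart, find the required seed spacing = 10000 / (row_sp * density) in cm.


spacing = 10000 / (row_sp * density)
        = 10000 / (0.6 * 98708)
        = 10000 / 59224.80
        = 0.16885 m = 16.88 cm


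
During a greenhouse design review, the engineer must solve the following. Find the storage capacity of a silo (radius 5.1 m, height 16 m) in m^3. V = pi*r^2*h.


V = pi * r^2 * h
  = pi * 5.1^2 * 16
  = pi * 26.01 * 16
  = 1307.41 m^3


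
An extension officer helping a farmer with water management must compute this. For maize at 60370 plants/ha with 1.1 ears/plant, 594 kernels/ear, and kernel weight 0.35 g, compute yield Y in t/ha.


Y = density * ears * kernels * kw
  = 60370 * 1.1 * 594 * 0.35 g/ha
  = 13806015.30 g/ha
  = 13806.02 kg/ha = 13.81 t/ha


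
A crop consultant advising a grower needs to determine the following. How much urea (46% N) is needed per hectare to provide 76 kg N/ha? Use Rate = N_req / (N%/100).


Rate = N_required / (N_content / 100)
     = 76 / (46 / 100)
     = 76 / 0.46
     = 165.22 kg/ha


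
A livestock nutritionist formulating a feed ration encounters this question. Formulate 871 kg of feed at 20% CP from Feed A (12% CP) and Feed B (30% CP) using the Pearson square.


parts_A = CP_b - target = 30 - 20 = 10
parts_B = target - CP_a = 20 - 12 = 8
total_parts = 10 + 8 = 18
Feed A = 871 * 10 / 18 = 483.89 kg
Feed B = 871 * 8 / 18 = 387.11 kg

483.89 kg


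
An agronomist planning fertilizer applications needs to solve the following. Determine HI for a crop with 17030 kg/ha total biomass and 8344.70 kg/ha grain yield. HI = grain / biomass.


HI = grain_yield / biomass
   = 8344.70 / 17030
   = 0.49


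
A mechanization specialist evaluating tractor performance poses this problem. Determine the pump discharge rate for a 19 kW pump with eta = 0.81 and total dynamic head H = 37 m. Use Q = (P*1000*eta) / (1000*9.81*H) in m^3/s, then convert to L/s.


Q = (P * 1000 * eta) / (rho * g * H)
  = (19 * 1000 * 0.81) / (1000 * 9.81 * 37)
  = 15390 / 362970
  = 0.04240 m^3/s = 42.40 L/s


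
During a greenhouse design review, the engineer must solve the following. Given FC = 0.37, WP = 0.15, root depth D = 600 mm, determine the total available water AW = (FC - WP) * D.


AW = (FC - WP) * D
   = (0.37 - 0.15) * 600
   = 0.22 * 600
   = 132 mm


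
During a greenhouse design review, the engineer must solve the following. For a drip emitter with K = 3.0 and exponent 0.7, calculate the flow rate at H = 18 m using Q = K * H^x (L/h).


Q = K * H^x
  = 3.0 * 18^0.7
  = 3.0 * 7.5629
  = 22.69 L/h


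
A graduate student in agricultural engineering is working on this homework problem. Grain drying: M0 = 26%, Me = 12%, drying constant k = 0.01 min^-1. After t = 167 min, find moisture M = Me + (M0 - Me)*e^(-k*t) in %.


M = Me + (M0 - Me) * e^(-k*t)
  = 12 + (26 - 12) * e^(-0.01*167)
  = 12 + 14 * e^(-1.670)
  = 12 + 14 * 0.18825
  = 12 + 2.6355
  = 14.64%


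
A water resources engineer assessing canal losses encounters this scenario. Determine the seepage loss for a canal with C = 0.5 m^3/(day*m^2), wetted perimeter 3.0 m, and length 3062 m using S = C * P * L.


S = C * P * L
  = 0.5 * 3.0 * 3062
  = 4593 m^3/day


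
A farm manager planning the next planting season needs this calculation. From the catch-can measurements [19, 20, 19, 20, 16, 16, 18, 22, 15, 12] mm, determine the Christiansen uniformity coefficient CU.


xbar = 177 / 10 = 17.700
sum|xi - xbar| = 23.600
CU = 100 * (1 - 23.600 / (10 * 17.700))
   = 100 * (1 - 0.1333)
   = 86.67%


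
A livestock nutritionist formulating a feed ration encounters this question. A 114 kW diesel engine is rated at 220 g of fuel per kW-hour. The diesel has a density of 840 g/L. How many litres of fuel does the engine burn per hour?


FC = P * BSFC / rho_fuel
   = 114 * 220 / 840
   = 25080 / 840
   = 29.86 L/h


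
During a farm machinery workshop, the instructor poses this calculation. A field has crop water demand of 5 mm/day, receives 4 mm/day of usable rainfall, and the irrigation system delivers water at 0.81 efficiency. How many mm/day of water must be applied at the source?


IWR = (ETc - Pe) / Ea
    = (5 - 4) / 0.81
    = 1 / 0.81
    = 1.23 mm/day


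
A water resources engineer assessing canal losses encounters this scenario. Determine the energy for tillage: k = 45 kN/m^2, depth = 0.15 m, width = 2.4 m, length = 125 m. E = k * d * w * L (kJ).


E = k * d * w * L
  = 45 * 0.15 * 2.4 * 125
  = 2025 kJ


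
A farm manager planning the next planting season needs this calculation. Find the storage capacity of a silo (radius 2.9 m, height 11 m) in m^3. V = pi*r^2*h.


V = pi * r^2 * h
  = pi * 2.9^2 * 11
  = pi * 8.41 * 11
  = 290.63 m^3


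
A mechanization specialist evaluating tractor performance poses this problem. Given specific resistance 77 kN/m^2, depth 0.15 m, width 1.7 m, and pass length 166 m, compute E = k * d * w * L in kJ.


E = k * d * w * L
  = 77 * 0.15 * 1.7 * 166
  = 3259.41 kJ


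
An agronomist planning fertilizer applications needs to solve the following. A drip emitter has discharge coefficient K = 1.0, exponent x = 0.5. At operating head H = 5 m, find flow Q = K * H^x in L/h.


Q = K * H^x
  = 1.0 * 5^0.5
  = 1.0 * 2.2361
  = 2.24 L/h


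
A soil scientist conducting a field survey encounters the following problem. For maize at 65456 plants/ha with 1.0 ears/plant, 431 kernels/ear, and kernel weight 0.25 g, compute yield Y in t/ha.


Y = density * ears * kernels * kw
  = 65456 * 1.0 * 431 * 0.25 g/ha
  = 7052884 g/ha
  = 7052.88 kg/ha = 7.05 t/ha


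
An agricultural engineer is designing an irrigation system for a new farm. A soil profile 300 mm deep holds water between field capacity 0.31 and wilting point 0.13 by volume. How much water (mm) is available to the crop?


AW = (FC - WP) * D
   = (0.31 - 0.13) * 300
   = 0.18 * 300
   = 54 mm


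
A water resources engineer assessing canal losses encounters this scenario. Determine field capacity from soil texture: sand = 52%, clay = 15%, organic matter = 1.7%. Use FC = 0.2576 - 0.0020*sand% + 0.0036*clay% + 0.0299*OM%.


FC = 0.2576 - 0.0020*52 + 0.0036*15 + 0.0299*1.7
   = 0.2576 - 0.1040 + 0.0540 + 0.0508
   = 0.2584


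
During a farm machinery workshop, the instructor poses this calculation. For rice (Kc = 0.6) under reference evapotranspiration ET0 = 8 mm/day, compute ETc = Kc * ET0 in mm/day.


ETc = Kc * ET0
    = 0.6 * 8
    = 4.80 mm/day


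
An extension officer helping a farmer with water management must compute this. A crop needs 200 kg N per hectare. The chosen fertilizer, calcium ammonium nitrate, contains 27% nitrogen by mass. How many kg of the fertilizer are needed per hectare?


Rate = N_required / (N_content / 100)
     = 200 / (27 / 100)
     = 200 / 0.27
     = 740.74 kg/ha


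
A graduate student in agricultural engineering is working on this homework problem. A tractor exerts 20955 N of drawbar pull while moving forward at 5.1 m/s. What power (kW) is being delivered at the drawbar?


P = F * v / 1000
  = 20955 * 5.1 / 1000
  = 106870.50 / 1000
  = 106.87 kW


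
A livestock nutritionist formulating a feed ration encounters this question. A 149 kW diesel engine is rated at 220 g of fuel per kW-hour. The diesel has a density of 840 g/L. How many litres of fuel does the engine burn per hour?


FC = P * BSFC / rho_fuel
   = 149 * 220 / 840
   = 32780 / 840
   = 39.02 L/h


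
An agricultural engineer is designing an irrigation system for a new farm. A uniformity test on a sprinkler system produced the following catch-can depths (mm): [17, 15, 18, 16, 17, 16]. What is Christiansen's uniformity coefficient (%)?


xbar = 99 / 6 = 16.500
sum|xi - xbar| = 5
CU = 100 * (1 - 5 / (6 * 16.500))
   = 100 * (1 - 0.0505)
   = 94.95%


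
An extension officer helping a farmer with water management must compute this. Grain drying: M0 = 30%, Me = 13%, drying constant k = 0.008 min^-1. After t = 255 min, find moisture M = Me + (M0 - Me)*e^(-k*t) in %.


M = Me + (M0 - Me) * e^(-k*t)
  = 13 + (30 - 13) * e^(-0.008*255)
  = 13 + 17 * e^(-2.040)
  = 13 + 17 * 0.13003
  = 13 + 2.2105
  = 15.21%


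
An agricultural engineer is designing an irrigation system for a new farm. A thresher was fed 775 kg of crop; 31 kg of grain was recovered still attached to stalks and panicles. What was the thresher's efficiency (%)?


eta = (total - unthreshed) / total * 100
    = (775 - 31) / 775 * 100
    = 744 / 775 * 100
    = 96%


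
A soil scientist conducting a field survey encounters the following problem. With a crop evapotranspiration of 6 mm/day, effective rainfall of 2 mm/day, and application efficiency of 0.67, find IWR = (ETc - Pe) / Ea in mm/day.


IWR = (ETc - Pe) / Ea
    = (6 - 2) / 0.67
    = 4 / 0.67
    = 5.97 mm/day


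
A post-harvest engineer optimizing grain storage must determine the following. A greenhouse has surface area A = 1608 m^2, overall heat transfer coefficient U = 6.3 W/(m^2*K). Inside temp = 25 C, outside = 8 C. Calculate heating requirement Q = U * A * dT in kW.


dT = 25 - (8) = 17 K
Q = U * A * dT
  = 6.3 * 1608 * 17
  = 172216.80 W = 172.22 kW


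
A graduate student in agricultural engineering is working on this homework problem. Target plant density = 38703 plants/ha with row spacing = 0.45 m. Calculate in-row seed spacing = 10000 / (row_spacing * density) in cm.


spacing = 10000 / (row_sp * density)
        = 10000 / (0.45 * 38703)
        = 10000 / 17416.35
        = 0.57417 m = 57.42 cm


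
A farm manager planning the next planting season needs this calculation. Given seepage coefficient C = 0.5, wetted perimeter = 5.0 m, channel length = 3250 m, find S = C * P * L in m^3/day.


S = C * P * L
  = 0.5 * 5.0 * 3250
  = 8125 m^3/day


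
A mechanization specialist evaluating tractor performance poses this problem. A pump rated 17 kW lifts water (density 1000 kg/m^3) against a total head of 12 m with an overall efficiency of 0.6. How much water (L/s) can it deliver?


Q = (P * 1000 * eta) / (rho * g * H)
  = (17 * 1000 * 0.6) / (1000 * 9.81 * 12)
  = 10200 / 117720
  = 0.08665 m^3/s = 86.65 L/s


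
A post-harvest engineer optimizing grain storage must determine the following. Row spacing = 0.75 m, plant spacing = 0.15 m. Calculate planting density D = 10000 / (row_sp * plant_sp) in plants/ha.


D = 10000 / (row_sp * plant_sp)
  = 10000 / (0.75 * 0.15)
  = 10000 / 0.1125
  = 88888.89 plants/ha


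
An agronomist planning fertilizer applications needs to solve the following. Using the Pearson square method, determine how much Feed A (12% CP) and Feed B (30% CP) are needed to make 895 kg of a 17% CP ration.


parts_A = CP_b - target = 30 - 17 = 13
parts_B = target - CP_a = 17 - 12 = 5
total_parts = 13 + 5 = 18
Feed A = 895 * 13 / 18 = 646.39 kg
Feed B = 895 * 5 / 18 = 248.61 kg

646.39 kg


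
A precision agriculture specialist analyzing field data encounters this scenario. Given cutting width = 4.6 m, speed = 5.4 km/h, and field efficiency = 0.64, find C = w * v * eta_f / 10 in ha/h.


C = w * v * eta_f / 10
  = 4.6 * 5.4 * 0.64 / 10
  = 15.90 / 10
  = 1.59 ha/h


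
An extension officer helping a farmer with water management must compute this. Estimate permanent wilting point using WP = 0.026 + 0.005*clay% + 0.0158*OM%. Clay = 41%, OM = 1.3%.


WP = 0.026 + 0.005*41 + 0.0158*1.3
   = 0.026 + 0.2050 + 0.0205
   = 0.2515


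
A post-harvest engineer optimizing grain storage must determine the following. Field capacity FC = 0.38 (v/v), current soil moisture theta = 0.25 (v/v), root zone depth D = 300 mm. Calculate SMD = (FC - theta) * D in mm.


SMD = (FC - theta) * D
    = (0.38 - 0.25) * 300
    = 0.130 * 300
    = 39 mm


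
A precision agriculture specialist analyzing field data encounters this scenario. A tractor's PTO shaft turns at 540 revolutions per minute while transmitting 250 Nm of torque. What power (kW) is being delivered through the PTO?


P = 2*pi*n*T / 60000
  = 2*pi * 540 * 250 / 60000
  = 848230.02 / 60000
  = 14.14 kW


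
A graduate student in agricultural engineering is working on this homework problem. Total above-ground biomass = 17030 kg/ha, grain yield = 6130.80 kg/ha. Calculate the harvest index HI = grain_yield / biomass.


HI = grain_yield / biomass
   = 6130.80 / 17030
   = 0.36


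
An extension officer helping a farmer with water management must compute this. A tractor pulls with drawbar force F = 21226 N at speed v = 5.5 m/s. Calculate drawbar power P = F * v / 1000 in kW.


P = F * v / 1000
  = 21226 * 5.5 / 1000
  = 116743 / 1000
  = 116.74 kW


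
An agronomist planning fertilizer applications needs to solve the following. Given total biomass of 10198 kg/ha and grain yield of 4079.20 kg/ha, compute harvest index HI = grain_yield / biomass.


HI = grain_yield / biomass
   = 4079.20 / 10198
   = 0.40


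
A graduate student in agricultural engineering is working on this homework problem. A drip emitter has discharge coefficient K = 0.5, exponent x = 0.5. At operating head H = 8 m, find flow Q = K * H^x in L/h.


Q = K * H^x
  = 0.5 * 8^0.5
  = 0.5 * 2.8284
  = 1.41 L/h


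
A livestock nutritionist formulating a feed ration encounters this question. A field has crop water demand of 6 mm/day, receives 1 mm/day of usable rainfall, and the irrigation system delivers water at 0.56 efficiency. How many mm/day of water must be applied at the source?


IWR = (ETc - Pe) / Ea
    = (6 - 1) / 0.56
    = 5 / 0.56
    = 8.93 mm/day


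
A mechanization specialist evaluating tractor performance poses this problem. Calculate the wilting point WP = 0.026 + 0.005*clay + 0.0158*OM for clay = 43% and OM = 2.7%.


WP = 0.026 + 0.005*43 + 0.0158*2.7
   = 0.026 + 0.2150 + 0.0427
   = 0.2837


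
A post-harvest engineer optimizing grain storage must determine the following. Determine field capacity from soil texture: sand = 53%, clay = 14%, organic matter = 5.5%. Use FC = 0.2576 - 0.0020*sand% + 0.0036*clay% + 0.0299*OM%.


FC = 0.2576 - 0.0020*53 + 0.0036*14 + 0.0299*5.5
   = 0.2576 - 0.1060 + 0.0504 + 0.1645
   = 0.3665


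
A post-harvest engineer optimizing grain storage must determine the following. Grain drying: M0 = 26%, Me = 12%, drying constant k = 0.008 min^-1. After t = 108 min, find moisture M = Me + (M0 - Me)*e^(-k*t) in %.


M = Me + (M0 - Me) * e^(-k*t)
  = 12 + (26 - 12) * e^(-0.008*108)
  = 12 + 14 * e^(-0.864)
  = 12 + 14 * 0.42147
  = 12 + 5.9006
  = 17.90%


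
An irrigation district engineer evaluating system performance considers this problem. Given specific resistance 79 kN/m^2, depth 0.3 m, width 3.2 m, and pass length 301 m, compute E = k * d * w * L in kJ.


E = k * d * w * L
  = 79 * 0.3 * 3.2 * 301
  = 22827.84 kJ


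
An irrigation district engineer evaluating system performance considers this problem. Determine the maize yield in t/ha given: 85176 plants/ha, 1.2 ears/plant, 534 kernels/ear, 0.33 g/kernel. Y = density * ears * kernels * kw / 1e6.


Y = density * ears * kernels * kw
  = 85176 * 1.2 * 534 * 0.33 g/ha
  = 18011657.66 g/ha
  = 18011.66 kg/ha = 18.01 t/ha


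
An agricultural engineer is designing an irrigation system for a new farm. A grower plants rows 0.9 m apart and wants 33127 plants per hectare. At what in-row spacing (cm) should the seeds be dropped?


spacing = 10000 / (row_sp * density)
        = 10000 / (0.9 * 33127)
        = 10000 / 29814.30
        = 0.33541 m = 33.54 cm


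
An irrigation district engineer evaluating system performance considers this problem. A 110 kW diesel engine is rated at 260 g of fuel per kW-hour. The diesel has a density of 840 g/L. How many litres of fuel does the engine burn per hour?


FC = P * BSFC / rho_fuel
   = 110 * 260 / 840
   = 28600 / 840
   = 34.05 L/h


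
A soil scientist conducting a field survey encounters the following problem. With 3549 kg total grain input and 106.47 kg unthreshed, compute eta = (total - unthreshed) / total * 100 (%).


eta = (total - unthreshed) / total * 100
    = (3549 - 106.47) / 3549 * 100
    = 3442.53 / 3549 * 100
    = 97%


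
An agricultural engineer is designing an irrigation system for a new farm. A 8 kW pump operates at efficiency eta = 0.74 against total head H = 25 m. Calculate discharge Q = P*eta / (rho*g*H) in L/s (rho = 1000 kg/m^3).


Q = (P * 1000 * eta) / (rho * g * H)
  = (8 * 1000 * 0.74) / (1000 * 9.81 * 25)
  = 5920 / 245250
  = 0.02414 m^3/s = 24.14 L/s


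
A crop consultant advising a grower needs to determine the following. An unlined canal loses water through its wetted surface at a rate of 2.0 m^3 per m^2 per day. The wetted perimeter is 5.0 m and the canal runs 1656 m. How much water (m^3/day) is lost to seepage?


S = C * P * L
  = 2.0 * 5.0 * 1656
  = 16560 m^3/day


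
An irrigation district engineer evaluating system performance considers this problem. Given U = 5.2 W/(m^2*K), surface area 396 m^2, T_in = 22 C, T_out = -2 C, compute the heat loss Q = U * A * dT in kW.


dT = 22 - (-2) = 24 K
Q = U * A * dT
  = 5.2 * 396 * 24
  = 49420.80 W = 49.42 kW


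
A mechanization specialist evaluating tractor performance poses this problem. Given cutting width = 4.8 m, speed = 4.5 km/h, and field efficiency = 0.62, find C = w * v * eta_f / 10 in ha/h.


C = w * v * eta_f / 10
  = 4.8 * 4.5 * 0.62 / 10
  = 13.39 / 10
  = 1.34 ha/h


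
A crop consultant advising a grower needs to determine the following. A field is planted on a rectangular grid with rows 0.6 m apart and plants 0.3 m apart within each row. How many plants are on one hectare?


D = 10000 / (row_sp * plant_sp)
  = 10000 / (0.6 * 0.3)
  = 10000 / 0.1800
  = 55555.56 plants/ha


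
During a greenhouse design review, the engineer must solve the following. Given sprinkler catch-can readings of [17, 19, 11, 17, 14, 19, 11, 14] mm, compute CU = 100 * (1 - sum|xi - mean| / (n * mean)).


xbar = 122 / 8 = 15.250
sum|xi - xbar| = 22
CU = 100 * (1 - 22 / (8 * 15.250))
   = 100 * (1 - 0.1803)
   = 81.97%


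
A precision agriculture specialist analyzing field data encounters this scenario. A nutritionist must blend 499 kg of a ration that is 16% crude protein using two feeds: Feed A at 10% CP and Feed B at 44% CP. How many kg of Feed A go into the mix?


parts_A = CP_b - target = 44 - 16 = 28
parts_B = target - CP_a = 16 - 10 = 6
total_parts = 28 + 6 = 34
Feed A = 499 * 28 / 34 = 410.94 kg
Feed B = 499 * 6 / 34 = 88.06 kg

410.94 kg


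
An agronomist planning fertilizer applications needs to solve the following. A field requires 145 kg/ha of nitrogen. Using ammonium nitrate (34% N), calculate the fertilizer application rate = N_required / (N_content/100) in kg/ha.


Rate = N_required / (N_content / 100)
     = 145 / (34 / 100)
     = 145 / 0.34
     = 426.47 kg/ha


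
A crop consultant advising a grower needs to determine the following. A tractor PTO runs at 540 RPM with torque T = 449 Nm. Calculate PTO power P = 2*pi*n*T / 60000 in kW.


P = 2*pi*n*T / 60000
  = 2*pi * 540 * 449 / 60000
  = 1523421.11 / 60000
  = 25.39 kW


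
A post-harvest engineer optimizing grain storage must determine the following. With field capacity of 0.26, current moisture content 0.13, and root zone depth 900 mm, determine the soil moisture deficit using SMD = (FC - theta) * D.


SMD = (FC - theta) * D
    = (0.26 - 0.13) * 900
    = 0.130 * 900
    = 117 mm


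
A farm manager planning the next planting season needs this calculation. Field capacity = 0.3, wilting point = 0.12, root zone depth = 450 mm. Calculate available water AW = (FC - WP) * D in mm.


AW = (FC - WP) * D
   = (0.3 - 0.12) * 450
   = 0.18 * 450
   = 81 mm


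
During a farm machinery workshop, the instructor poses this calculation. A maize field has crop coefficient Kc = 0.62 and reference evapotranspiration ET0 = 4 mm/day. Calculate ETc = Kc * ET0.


ETc = Kc * ET0
    = 0.62 * 4
    = 2.48 mm/day


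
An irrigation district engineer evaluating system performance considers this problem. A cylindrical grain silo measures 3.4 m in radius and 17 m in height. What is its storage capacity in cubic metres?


V = pi * r^2 * h
  = pi * 3.4^2 * 17
  = pi * 11.56 * 17
  = 617.39 m^3
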